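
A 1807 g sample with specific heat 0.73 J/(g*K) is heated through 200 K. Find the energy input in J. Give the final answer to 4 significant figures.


Q = m * cp * dT
Q = 1807 * 0.73 * 200
Q = 263800 J


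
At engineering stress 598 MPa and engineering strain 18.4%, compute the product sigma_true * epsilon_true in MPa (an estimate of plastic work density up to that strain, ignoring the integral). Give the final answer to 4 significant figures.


sigma_true = sigma_eng * (1 + epsilon_eng)
sigma_true = 598 * (1 + 0.184) = 708.032 MPa
epsilon_true = ln(1 + epsilon_eng)
epsilon_true = ln(1 + 0.184) = 0.168899
sigma_true * epsilon_true = 708.032 * 0.168899 = 119.6 MPa


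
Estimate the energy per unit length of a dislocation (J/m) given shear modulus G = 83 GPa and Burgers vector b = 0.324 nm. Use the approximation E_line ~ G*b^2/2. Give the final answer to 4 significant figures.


E = G*b^2/2
b = 0.324 nm = 3.24e-10 m
G = 83 GPa = 8.3e+10 Pa
E = 0.5 * 8.3e+10 * (3.24e-10)^2
E = 4.357e-09 J/m


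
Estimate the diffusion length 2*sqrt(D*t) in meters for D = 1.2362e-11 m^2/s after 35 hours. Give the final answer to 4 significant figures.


t = 35 hr = 126000 s
Diffusion length = 2*sqrt(D*t)
= 2*sqrt(1.2362e-11 * 126000)
= 2.496e-03 m


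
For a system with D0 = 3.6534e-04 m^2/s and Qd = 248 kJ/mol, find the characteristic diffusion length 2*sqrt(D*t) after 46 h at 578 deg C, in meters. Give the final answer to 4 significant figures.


Step 1: D = D0 * exp(-Qd/(R*T))
T = 851.15 K
D = 3.6534e-04 * exp(-248e3 / (8.314 * 851.15)) = 2.20046e-19 m^2/s
Step 2: L = 2*sqrt(D*t)
t = 46 h = 165600 s
L = 2*sqrt(2.20046e-19 * 165600) = 3.818e-07 m


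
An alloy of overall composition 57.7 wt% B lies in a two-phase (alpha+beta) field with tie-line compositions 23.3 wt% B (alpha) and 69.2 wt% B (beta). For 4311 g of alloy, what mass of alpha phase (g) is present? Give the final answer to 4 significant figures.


f_alpha = (C_beta - C0) / (C_beta - C_alpha)
f_alpha = (69.2 - 57.7) / (69.2 - 23.3) = 0.250545
m_alpha = f_alpha * m_total = 0.250545 * 4311 = 1080 g


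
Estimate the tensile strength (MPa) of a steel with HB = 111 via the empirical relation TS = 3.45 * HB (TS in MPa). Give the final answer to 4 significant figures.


TS (MPa) = 3.45 * HB
TS = 3.45 * 111
TS = 383 MPa


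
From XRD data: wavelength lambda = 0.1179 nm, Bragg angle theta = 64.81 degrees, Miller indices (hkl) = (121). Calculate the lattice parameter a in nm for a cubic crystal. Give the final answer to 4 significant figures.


d = lambda / (2*sin(theta))
d = 0.1179 / (2*sin(64.81 deg))
d = 0.0651452 nm
a = d * sqrt(h^2+k^2+l^2) = 0.0651452 * sqrt(6)
a = 0.1596 nm


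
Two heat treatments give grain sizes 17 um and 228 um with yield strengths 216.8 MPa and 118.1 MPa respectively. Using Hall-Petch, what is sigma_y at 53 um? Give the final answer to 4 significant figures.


sigma_y = sigma0 + k / sqrt(d)
1/sqrt(d1) = 1/sqrt(1.7e-05) = 242.536;  1/sqrt(d2) = 66.2266
k = (sigma1 - sigma2) / (1/sqrt(d1) - 1/sqrt(d2)) = (216.8 - 118.1) / (242.536 - 66.2266) = 0.559813 MPa*m^0.5
sigma0 = sigma1 - k/sqrt(d1) = 216.8 - 0.559813*242.536 = 81.0255 MPa
sigma_y(d3) = 81.0255 + 0.559813 / sqrt(5.3e-05) = 157.9 MPa


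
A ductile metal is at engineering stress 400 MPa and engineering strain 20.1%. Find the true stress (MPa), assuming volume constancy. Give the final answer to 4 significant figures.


sigma_true = sigma_eng * (1 + epsilon_eng)
sigma_true = 400 * (1 + 0.201)
sigma_true = 480.4 MPa


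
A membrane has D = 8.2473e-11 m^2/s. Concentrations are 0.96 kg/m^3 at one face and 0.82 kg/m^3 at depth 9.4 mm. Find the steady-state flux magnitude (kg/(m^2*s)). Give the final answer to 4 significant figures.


J = -D * (dC/dx) = D * (C1 - C2) / dx
J = 8.2473e-11 * (0.96 - 0.82) / 9.4e-03
J = 1.228e-09 kg/(m^2*s)


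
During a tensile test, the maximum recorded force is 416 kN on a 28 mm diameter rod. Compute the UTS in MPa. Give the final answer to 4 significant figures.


A0 = pi*(d/2)^2 = pi*(28/2)^2 = 615.752 mm^2
UTS = F_max / A0 = 416*1000 / 615.752
UTS = 675.6 MPa


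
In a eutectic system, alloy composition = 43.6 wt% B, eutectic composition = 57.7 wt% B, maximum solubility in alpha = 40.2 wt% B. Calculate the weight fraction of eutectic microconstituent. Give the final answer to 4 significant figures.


f_primary = (C_e - C0) / (C_e - C_alpha_max)
f_primary = (57.7 - 43.6) / (57.7 - 40.2)
f_primary = 0.805714
f_eutectic = 1 - 0.805714 = 0.1943


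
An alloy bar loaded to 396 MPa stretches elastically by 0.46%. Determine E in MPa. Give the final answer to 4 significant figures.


E = sigma / epsilon
epsilon = 0.46% = 4.6e-03
E = 396 / 4.6e-03
E = 86090 MPa


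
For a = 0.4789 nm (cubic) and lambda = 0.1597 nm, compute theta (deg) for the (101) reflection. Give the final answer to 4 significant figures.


d = a / sqrt(h^2+k^2+l^2)
d = 0.4789 / sqrt(2) = 0.338633 nm
lambda = 2*d*sin(theta)  =>  sin(theta) = lambda / (2*d)
sin(theta) = 0.1597 / (2 * 0.338633) = 0.235801
theta = 13.64 deg


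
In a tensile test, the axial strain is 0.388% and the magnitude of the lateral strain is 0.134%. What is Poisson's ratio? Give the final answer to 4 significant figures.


nu = -epsilon_lat / epsilon_axial
Lateral strain is contraction (negative), so using magnitudes:
nu = 0.134 / 0.388
nu = 0.3454


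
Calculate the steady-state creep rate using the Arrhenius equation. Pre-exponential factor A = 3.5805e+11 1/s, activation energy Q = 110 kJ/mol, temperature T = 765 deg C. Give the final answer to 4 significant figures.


rate = A * exp(-Q / (R*T))
T = 765 + 273.15 = 1038.15 K
rate = 3.5805e+11 * exp(-110e3 / (8.314 * 1038.15))
rate = 1.045e+06 1/s


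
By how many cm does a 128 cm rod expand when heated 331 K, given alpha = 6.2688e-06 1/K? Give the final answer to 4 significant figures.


dL = L0 * alpha * dT
dL = 128 * 6.2688e-06 * 331
dL = 0.2656 cm


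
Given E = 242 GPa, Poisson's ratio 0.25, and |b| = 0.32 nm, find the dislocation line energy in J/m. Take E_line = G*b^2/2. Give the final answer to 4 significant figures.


Step 1: G = E / (2*(1+nu))
G = 242 / (2*(1+0.25)) = 96.8 GPa = 9.68e+10 Pa
Step 2: E_line = G*b^2/2
b = 0.32 nm = 3.2e-10 m
E_line = 0.5 * 9.68e+10 * (3.2e-10)^2 = 4.956e-09 J/m


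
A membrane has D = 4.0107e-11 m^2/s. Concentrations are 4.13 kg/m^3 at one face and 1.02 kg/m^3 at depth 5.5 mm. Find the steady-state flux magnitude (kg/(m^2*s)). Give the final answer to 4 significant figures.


J = -D * (dC/dx) = D * (C1 - C2) / dx
J = 4.0107e-11 * (4.13 - 1.02) / 5.5e-03
J = 2.268e-08 kg/(m^2*s)


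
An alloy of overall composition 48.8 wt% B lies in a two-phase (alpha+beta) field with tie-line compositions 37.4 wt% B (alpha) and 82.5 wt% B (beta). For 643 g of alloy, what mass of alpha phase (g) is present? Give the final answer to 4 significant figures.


f_alpha = (C_beta - C0) / (C_beta - C_alpha)
f_alpha = (82.5 - 48.8) / (82.5 - 37.4) = 0.747228
m_alpha = f_alpha * m_total = 0.747228 * 643 = 480.5 g


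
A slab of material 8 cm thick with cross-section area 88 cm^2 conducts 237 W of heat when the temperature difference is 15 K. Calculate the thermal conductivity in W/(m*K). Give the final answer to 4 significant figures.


k = Q*L / (A*dT)
L = 0.08 m, A = 8.8e-03 m^2
k = 237 * 0.08 / (8.8e-03 * 15)
k = 143.6 W/(m*K)


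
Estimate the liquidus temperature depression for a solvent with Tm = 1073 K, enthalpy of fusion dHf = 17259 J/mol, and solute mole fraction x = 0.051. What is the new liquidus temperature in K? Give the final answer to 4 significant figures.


dT = R*Tm^2*x / dHf
dT = 8.314 * 1073^2 * 0.051 / 17259
dT = 28.2855 K
T_new = 1073 - 28.2855 = 1045 K


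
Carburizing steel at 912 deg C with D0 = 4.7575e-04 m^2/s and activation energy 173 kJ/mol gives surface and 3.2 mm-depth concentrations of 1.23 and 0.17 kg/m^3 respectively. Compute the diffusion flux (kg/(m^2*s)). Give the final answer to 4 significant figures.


Step 1: D = D0 * exp(-Qd/(R*T))
T = 912 + 273.15 = 1185.15 K
D = 4.7575e-04 * exp(-173e3 / (8.314 * 1185.15)) = 1.12785e-11 m^2/s
Step 2: J = D * (C1 - C2) / dx
J = 1.12785e-11 * (1.23 - 0.17) / 3.2e-03
J = 3.736e-09 kg/(m^2*s)


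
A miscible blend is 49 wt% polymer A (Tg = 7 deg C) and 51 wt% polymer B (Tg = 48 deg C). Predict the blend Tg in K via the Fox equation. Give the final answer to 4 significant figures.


1/Tg = w1/Tg1 + w2/Tg2 (in Kelvin)
Tg1 = 280.15 K, Tg2 = 321.15 K
1/Tg = 0.49/280.15 + 0.51/321.15
Tg = 299.7 K


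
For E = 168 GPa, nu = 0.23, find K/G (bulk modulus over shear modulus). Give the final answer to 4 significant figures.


G = E / (2*(1+nu))
G = 168 / (2*(1+0.23)) = 68.2927 GPa
K = E / (3*(1-2*nu))
K = 168 / (3*(1-2*0.23)) = 103.704 GPa
K/G = 103.704 / 68.2927 = 1.519


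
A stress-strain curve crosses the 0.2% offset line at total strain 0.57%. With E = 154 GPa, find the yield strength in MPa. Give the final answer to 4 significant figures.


Offset strain = 0.002
Elastic strain at yield = total_strain - offset = 5.7e-03 - 0.002 = 3.7e-03
sigma_y = E * elastic_strain = 154000 * 3.7e-03
sigma_y = 569.8 MPa


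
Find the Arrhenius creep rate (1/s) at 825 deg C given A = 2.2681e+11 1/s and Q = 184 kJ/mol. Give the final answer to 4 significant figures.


rate = A * exp(-Q / (R*T))
T = 825 + 273.15 = 1098.15 K
rate = 2.2681e+11 * exp(-184e3 / (8.314 * 1098.15))
rate = 401 1/s


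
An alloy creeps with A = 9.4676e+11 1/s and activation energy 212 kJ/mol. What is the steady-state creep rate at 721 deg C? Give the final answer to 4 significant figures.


rate = A * exp(-Q / (R*T))
T = 721 + 273.15 = 994.15 K
rate = 9.4676e+11 * exp(-212e3 / (8.314 * 994.15))
rate = 6.87 1/s


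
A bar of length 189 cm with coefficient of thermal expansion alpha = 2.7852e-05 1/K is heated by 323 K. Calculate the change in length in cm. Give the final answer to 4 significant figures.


dL = L0 * alpha * dT
dL = 189 * 2.7852e-05 * 323
dL = 1.7 cm


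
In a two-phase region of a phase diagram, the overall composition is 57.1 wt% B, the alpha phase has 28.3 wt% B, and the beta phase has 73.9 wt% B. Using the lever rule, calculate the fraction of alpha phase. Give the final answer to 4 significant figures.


f_alpha = (C_beta - C0) / (C_beta - C_alpha)
f_alpha = (73.9 - 57.1) / (73.9 - 28.3)
f_alpha = 0.3684


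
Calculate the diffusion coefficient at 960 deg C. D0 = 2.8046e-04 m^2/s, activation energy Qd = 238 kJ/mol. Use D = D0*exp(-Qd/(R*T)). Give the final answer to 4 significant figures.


D = D0 * exp(-Qd / (R*T))
T = 1233.15 K
D = 2.8046e-04 * exp(-238e3 / (8.314 * 1233.15))
D = 2.323e-14 m^2/s


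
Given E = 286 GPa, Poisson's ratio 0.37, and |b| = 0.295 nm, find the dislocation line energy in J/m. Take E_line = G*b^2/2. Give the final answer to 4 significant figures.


Step 1: G = E / (2*(1+nu))
G = 286 / (2*(1+0.37)) = 104.38 GPa = 1.0438e+11 Pa
Step 2: E_line = G*b^2/2
b = 0.295 nm = 2.95e-10 m
E_line = 0.5 * 1.0438e+11 * (2.95e-10)^2 = 4.542e-09 J/m


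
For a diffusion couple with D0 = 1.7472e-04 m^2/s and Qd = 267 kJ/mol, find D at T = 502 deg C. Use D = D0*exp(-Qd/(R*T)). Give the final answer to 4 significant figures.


D = D0 * exp(-Qd / (R*T))
T = 775.15 K
D = 1.7472e-04 * exp(-267e3 / (8.314 * 775.15))
D = 1.776e-22 m^2/s


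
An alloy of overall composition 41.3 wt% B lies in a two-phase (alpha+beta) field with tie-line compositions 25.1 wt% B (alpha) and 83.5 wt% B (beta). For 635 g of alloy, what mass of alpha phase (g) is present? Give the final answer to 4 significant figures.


f_alpha = (C_beta - C0) / (C_beta - C_alpha)
f_alpha = (83.5 - 41.3) / (83.5 - 25.1) = 0.722603
m_alpha = f_alpha * m_total = 0.722603 * 635 = 458.9 g


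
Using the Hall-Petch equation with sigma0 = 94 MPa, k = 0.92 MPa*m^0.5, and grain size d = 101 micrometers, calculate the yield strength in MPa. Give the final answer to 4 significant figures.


sigma_y = sigma0 + k / sqrt(d)
d = 101 um = 1.01e-04 m
sigma_y = 94 + 0.92 / sqrt(1.01e-04)
sigma_y = 185.5 MPa


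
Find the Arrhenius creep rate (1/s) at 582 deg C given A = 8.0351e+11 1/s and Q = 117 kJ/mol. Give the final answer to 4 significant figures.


rate = A * exp(-Q / (R*T))
T = 582 + 273.15 = 855.15 K
rate = 8.0351e+11 * exp(-117e3 / (8.314 * 855.15))
rate = 57290 1/s


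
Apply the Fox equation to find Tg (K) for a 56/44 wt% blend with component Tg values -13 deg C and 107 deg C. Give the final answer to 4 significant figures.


1/Tg = w1/Tg1 + w2/Tg2 (in Kelvin)
Tg1 = 260.15 K, Tg2 = 380.15 K
1/Tg = 0.56/260.15 + 0.44/380.15
Tg = 302.1 K


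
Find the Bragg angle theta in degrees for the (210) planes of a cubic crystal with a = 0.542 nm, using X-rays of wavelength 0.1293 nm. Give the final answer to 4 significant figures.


d = a / sqrt(h^2+k^2+l^2)
d = 0.542 / sqrt(5) = 0.24239 nm
lambda = 2*d*sin(theta)  =>  sin(theta) = lambda / (2*d)
sin(theta) = 0.1293 / (2 * 0.24239) = 0.266719
theta = 15.47 deg


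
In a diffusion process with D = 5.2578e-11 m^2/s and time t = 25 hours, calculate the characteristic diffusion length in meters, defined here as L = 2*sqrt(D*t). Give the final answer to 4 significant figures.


t = 25 hr = 90000 s
Diffusion length = 2*sqrt(D*t)
= 2*sqrt(5.2578e-11 * 90000)
= 4.351e-03 m


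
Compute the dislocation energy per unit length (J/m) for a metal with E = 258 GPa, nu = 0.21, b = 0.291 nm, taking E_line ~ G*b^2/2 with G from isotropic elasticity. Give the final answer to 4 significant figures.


Step 1: G = E / (2*(1+nu))
G = 258 / (2*(1+0.21)) = 106.612 GPa = 1.06612e+11 Pa
Step 2: E_line = G*b^2/2
b = 0.291 nm = 2.91e-10 m
E_line = 0.5 * 1.06612e+11 * (2.91e-10)^2 = 4.514e-09 J/m


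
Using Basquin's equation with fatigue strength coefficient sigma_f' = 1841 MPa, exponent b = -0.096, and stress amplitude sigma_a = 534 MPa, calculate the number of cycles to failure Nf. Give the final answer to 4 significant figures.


sigma_a = sigma_f' * (2*Nf)^b
2*Nf = (sigma_a / sigma_f')^(1/b)
2*Nf = (534 / 1841)^(1/-0.096)
2*Nf = 397273
Nf = 198600 cycles


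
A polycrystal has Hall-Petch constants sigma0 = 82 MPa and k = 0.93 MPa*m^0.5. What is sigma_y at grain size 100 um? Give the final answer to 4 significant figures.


sigma_y = sigma0 + k / sqrt(d)
d = 100 um = 1e-04 m
sigma_y = 82 + 0.93 / sqrt(1e-04)
sigma_y = 175 MPa


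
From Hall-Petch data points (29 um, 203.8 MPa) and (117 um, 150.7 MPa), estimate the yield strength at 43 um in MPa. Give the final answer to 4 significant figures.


sigma_y = sigma0 + k / sqrt(d)
1/sqrt(d1) = 1/sqrt(2.9e-05) = 185.695;  1/sqrt(d2) = 92.45
k = (sigma1 - sigma2) / (1/sqrt(d1) - 1/sqrt(d2)) = (203.8 - 150.7) / (185.695 - 92.45) = 0.569466 MPa*m^0.5
sigma0 = sigma1 - k/sqrt(d1) = 203.8 - 0.569466*185.695 = 98.0529 MPa
sigma_y(d3) = 98.0529 + 0.569466 / sqrt(4.3e-05) = 184.9 MPa


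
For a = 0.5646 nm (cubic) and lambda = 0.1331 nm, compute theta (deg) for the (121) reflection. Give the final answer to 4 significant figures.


d = a / sqrt(h^2+k^2+l^2)
d = 0.5646 / sqrt(6) = 0.230497 nm
lambda = 2*d*sin(theta)  =>  sin(theta) = lambda / (2*d)
sin(theta) = 0.1331 / (2 * 0.230497) = 0.288724
theta = 16.78 deg


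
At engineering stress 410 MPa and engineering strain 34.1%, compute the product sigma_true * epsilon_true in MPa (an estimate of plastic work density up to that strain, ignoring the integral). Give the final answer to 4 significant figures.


sigma_true = sigma_eng * (1 + epsilon_eng)
sigma_true = 410 * (1 + 0.341) = 549.81 MPa
epsilon_true = ln(1 + epsilon_eng)
epsilon_true = ln(1 + 0.341) = 0.293416
sigma_true * epsilon_true = 549.81 * 0.293416 = 161.3 MPa


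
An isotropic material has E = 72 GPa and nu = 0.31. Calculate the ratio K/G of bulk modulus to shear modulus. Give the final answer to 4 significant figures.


G = E / (2*(1+nu))
G = 72 / (2*(1+0.31)) = 27.4809 GPa
K = E / (3*(1-2*nu))
K = 72 / (3*(1-2*0.31)) = 63.1579 GPa
K/G = 63.1579 / 27.4809 = 2.298


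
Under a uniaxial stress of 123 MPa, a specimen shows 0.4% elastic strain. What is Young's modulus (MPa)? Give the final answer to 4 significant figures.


E = sigma / epsilon
epsilon = 0.4% = 4e-03
E = 123 / 4e-03
E = 30750 MPa


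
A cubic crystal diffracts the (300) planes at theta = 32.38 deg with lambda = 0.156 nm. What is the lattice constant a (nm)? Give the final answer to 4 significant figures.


d = lambda / (2*sin(theta))
d = 0.156 / (2*sin(32.38 deg))
d = 0.14565 nm
a = d * sqrt(h^2+k^2+l^2) = 0.14565 * sqrt(9)
a = 0.4369 nm


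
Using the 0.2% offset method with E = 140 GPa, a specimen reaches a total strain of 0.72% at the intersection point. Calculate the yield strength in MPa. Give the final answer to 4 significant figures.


Offset strain = 0.002
Elastic strain at yield = total_strain - offset = 7.2e-03 - 0.002 = 5.2e-03
sigma_y = E * elastic_strain = 140000 * 5.2e-03
sigma_y = 728 MPa


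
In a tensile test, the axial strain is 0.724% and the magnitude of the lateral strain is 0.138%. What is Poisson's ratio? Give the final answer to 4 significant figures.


nu = -epsilon_lat / epsilon_axial
Lateral strain is contraction (negative), so using magnitudes:
nu = 0.138 / 0.724
nu = 0.1906


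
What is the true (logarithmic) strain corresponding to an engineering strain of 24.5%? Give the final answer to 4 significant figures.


epsilon_true = ln(1 + epsilon_eng)
epsilon_true = ln(1 + 0.245)
epsilon_true = 0.2191


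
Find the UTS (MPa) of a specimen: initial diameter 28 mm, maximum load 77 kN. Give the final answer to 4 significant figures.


A0 = pi*(d/2)^2 = pi*(28/2)^2 = 615.752 mm^2
UTS = F_max / A0 = 77*1000 / 615.752
UTS = 125.1 MPa


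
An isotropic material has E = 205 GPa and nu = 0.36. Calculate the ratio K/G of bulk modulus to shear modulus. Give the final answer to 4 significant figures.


G = E / (2*(1+nu))
G = 205 / (2*(1+0.36)) = 75.3676 GPa
K = E / (3*(1-2*nu))
K = 205 / (3*(1-2*0.36)) = 244.048 GPa
K/G = 244.048 / 75.3676 = 3.238


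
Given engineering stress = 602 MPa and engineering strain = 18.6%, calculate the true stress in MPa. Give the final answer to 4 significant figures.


sigma_true = sigma_eng * (1 + epsilon_eng)
sigma_true = 602 * (1 + 0.186)
sigma_true = 714 MPa


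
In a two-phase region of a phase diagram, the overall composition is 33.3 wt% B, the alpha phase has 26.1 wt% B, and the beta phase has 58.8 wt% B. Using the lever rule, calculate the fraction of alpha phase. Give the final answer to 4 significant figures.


f_alpha = (C_beta - C0) / (C_beta - C_alpha)
f_alpha = (58.8 - 33.3) / (58.8 - 26.1)
f_alpha = 0.7798


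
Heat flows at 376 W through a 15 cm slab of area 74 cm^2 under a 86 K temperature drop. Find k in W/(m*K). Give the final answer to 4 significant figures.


k = Q*L / (A*dT)
L = 0.15 m, A = 7.4e-03 m^2
k = 376 * 0.15 / (7.4e-03 * 86)
k = 88.62 W/(m*K)


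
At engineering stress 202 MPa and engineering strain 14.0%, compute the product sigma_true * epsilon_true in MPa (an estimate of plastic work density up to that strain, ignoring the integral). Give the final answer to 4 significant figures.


sigma_true = sigma_eng * (1 + epsilon_eng)
sigma_true = 202 * (1 + 0.14) = 230.28 MPa
epsilon_true = ln(1 + epsilon_eng)
epsilon_true = ln(1 + 0.14) = 0.131028
sigma_true * epsilon_true = 230.28 * 0.131028 = 30.17 MPa


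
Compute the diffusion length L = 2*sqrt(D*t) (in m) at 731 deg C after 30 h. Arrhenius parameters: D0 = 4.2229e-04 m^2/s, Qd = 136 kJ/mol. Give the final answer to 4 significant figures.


Step 1: D = D0 * exp(-Qd/(R*T))
T = 1004.15 K
D = 4.2229e-04 * exp(-136e3 / (8.314 * 1004.15)) = 3.55471e-11 m^2/s
Step 2: L = 2*sqrt(D*t)
t = 30 h = 108000 s
L = 2*sqrt(3.55471e-11 * 108000) = 3.919e-03 m


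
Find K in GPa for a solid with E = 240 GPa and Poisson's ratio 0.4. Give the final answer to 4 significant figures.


K = E / (3*(1-2*nu))
K = 240 / (3*(1-2*0.4))
K = 400 GPa


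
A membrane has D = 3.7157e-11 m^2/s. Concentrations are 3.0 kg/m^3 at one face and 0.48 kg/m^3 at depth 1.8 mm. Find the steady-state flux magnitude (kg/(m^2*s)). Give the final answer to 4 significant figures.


J = -D * (dC/dx) = D * (C1 - C2) / dx
J = 3.7157e-11 * (3.0 - 0.48) / 1.8e-03
J = 5.202e-08 kg/(m^2*s)


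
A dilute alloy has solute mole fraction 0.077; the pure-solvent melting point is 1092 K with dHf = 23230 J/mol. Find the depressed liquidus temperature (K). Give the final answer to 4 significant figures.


dT = R*Tm^2*x / dHf
dT = 8.314 * 1092^2 * 0.077 / 23230
dT = 32.8622 K
T_new = 1092 - 32.8622 = 1059 K


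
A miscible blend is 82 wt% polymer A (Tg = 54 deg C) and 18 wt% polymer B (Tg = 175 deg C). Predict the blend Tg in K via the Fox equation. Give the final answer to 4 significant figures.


1/Tg = w1/Tg1 + w2/Tg2 (in Kelvin)
Tg1 = 327.15 K, Tg2 = 448.15 K
1/Tg = 0.82/327.15 + 0.18/448.15
Tg = 343.9 K


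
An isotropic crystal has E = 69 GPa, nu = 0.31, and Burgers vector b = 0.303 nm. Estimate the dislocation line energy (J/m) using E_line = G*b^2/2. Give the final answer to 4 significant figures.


Step 1: G = E / (2*(1+nu))
G = 69 / (2*(1+0.31)) = 26.3359 GPa = 2.63359e+10 Pa
Step 2: E_line = G*b^2/2
b = 0.303 nm = 3.03e-10 m
E_line = 0.5 * 2.63359e+10 * (3.03e-10)^2 = 1.209e-09 J/m


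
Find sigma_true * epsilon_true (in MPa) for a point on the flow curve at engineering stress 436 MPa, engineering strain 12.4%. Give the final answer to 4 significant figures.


sigma_true = sigma_eng * (1 + epsilon_eng)
sigma_true = 436 * (1 + 0.124) = 490.064 MPa
epsilon_true = ln(1 + epsilon_eng)
epsilon_true = ln(1 + 0.124) = 0.116894
sigma_true * epsilon_true = 490.064 * 0.116894 = 57.29 MPa


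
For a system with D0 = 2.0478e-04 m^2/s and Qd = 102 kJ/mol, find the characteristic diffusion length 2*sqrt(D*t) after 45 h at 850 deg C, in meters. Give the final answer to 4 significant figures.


Step 1: D = D0 * exp(-Qd/(R*T))
T = 1123.15 K
D = 2.0478e-04 * exp(-102e3 / (8.314 * 1123.15)) = 3.69296e-09 m^2/s
Step 2: L = 2*sqrt(D*t)
t = 45 h = 162000 s
L = 2*sqrt(3.69296e-09 * 162000) = 0.04892 m


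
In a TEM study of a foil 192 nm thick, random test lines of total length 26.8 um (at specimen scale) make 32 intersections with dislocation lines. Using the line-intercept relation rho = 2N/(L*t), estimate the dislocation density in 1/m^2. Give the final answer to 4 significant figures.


rho = 2N / (L * t)
L = 26.8 um = 2.68e-05 m, t = 192 nm = 1.92e-07 m
rho = 2 * 32 / (2.68e-05 * 1.92e-07)
rho = 1.244e+13 1/m^2


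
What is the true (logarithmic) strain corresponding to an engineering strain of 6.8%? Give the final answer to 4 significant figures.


epsilon_true = ln(1 + epsilon_eng)
epsilon_true = ln(1 + 0.068)
epsilon_true = 0.06579


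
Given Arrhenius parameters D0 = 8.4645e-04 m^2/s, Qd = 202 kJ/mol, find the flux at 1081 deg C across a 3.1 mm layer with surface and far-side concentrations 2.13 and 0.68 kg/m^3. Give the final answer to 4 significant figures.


Step 1: D = D0 * exp(-Qd/(R*T))
T = 1081 + 273.15 = 1354.15 K
D = 8.4645e-04 * exp(-202e3 / (8.314 * 1354.15)) = 1.36591e-11 m^2/s
Step 2: J = D * (C1 - C2) / dx
J = 1.36591e-11 * (2.13 - 0.68) / 3.1e-03
J = 6.389e-09 kg/(m^2*s)


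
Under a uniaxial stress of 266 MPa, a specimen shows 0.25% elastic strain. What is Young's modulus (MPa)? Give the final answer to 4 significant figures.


E = sigma / epsilon
epsilon = 0.25% = 2.5e-03
E = 266 / 2.5e-03
E = 106400 MPa


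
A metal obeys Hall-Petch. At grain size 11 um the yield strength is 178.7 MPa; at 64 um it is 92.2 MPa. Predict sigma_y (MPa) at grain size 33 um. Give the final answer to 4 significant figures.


sigma_y = sigma0 + k / sqrt(d)
1/sqrt(d1) = 1/sqrt(1.1e-05) = 301.511;  1/sqrt(d2) = 125
k = (sigma1 - sigma2) / (1/sqrt(d1) - 1/sqrt(d2)) = (178.7 - 92.2) / (301.511 - 125) = 0.490053 MPa*m^0.5
sigma0 = sigma1 - k/sqrt(d1) = 178.7 - 0.490053*301.511 = 30.9433 MPa
sigma_y(d3) = 30.9433 + 0.490053 / sqrt(3.3e-05) = 116.3 MPa


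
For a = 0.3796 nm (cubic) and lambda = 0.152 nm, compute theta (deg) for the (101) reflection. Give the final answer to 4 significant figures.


d = a / sqrt(h^2+k^2+l^2)
d = 0.3796 / sqrt(2) = 0.268418 nm
lambda = 2*d*sin(theta)  =>  sin(theta) = lambda / (2*d)
sin(theta) = 0.152 / (2 * 0.268418) = 0.283141
theta = 16.45 deg


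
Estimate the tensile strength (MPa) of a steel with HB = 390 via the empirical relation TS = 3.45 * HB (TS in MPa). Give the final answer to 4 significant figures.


TS (MPa) = 3.45 * HB
TS = 3.45 * 390
TS = 1346 MPa


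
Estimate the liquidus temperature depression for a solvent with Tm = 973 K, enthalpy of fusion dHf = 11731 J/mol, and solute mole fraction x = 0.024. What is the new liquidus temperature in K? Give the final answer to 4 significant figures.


dT = R*Tm^2*x / dHf
dT = 8.314 * 973^2 * 0.024 / 11731
dT = 16.1032 K
T_new = 973 - 16.1032 = 956.9 K


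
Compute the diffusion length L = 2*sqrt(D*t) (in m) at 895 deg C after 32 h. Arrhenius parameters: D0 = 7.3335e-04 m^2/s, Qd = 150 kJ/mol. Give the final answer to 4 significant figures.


Step 1: D = D0 * exp(-Qd/(R*T))
T = 1168.15 K
D = 7.3335e-04 * exp(-150e3 / (8.314 * 1168.15)) = 1.43785e-10 m^2/s
Step 2: L = 2*sqrt(D*t)
t = 32 h = 115200 s
L = 2*sqrt(1.43785e-10 * 115200) = 8.14e-03 m


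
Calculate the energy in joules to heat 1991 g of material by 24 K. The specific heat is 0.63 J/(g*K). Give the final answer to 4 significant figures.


Q = m * cp * dT
Q = 1991 * 0.63 * 24
Q = 30100 J


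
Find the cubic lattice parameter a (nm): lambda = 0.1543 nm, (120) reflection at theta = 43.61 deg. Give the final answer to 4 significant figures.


d = lambda / (2*sin(theta))
d = 0.1543 / (2*sin(43.61 deg))
d = 0.111853 nm
a = d * sqrt(h^2+k^2+l^2) = 0.111853 * sqrt(5)
a = 0.2501 nm


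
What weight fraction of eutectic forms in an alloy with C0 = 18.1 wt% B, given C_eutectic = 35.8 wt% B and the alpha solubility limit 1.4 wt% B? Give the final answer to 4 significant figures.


f_primary = (C_e - C0) / (C_e - C_alpha_max)
f_primary = (35.8 - 18.1) / (35.8 - 1.4)
f_primary = 0.514535
f_eutectic = 1 - 0.514535 = 0.4855


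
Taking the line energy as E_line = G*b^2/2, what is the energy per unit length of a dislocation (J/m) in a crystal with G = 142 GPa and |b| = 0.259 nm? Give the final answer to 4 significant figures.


E = G*b^2/2
b = 0.259 nm = 2.59e-10 m
G = 142 GPa = 1.42e+11 Pa
E = 0.5 * 1.42e+11 * (2.59e-10)^2
E = 4.763e-09 J/m


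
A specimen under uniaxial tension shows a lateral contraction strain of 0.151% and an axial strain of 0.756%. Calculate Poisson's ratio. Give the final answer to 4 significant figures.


nu = -epsilon_lat / epsilon_axial
Lateral strain is contraction (negative), so using magnitudes:
nu = 0.151 / 0.756
nu = 0.1997


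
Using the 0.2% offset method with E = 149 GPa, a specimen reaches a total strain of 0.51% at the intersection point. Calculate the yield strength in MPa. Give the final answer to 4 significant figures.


Offset strain = 0.002
Elastic strain at yield = total_strain - offset = 5.1e-03 - 0.002 = 3.1e-03
sigma_y = E * elastic_strain = 149000 * 3.1e-03
sigma_y = 461.9 MPa


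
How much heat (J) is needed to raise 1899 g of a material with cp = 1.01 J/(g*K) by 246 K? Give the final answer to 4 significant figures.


Q = m * cp * dT
Q = 1899 * 1.01 * 246
Q = 471800 J


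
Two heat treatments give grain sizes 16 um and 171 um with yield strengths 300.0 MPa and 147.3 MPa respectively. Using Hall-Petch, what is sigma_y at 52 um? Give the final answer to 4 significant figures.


sigma_y = sigma0 + k / sqrt(d)
1/sqrt(d1) = 1/sqrt(1.6e-05) = 250;  1/sqrt(d2) = 76.4719
k = (sigma1 - sigma2) / (1/sqrt(d1) - 1/sqrt(d2)) = (300.0 - 147.3) / (250 - 76.4719) = 0.879973 MPa*m^0.5
sigma0 = sigma1 - k/sqrt(d1) = 300.0 - 0.879973*250 = 80.0068 MPa
sigma_y(d3) = 80.0068 + 0.879973 / sqrt(5.2e-05) = 202 MPa


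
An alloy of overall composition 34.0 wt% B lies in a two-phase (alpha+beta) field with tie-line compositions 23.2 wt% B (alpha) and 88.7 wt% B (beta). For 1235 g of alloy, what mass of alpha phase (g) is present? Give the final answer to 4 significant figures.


f_alpha = (C_beta - C0) / (C_beta - C_alpha)
f_alpha = (88.7 - 34.0) / (88.7 - 23.2) = 0.835115
m_alpha = f_alpha * m_total = 0.835115 * 1235 = 1031 g


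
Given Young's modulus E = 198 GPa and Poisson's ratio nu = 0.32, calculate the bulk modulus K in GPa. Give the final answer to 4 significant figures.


K = E / (3*(1-2*nu))
K = 198 / (3*(1-2*0.32))
K = 183.3 GPa


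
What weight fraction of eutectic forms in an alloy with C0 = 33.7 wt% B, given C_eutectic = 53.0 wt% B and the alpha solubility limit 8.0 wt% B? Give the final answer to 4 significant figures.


f_primary = (C_e - C0) / (C_e - C_alpha_max)
f_primary = (53.0 - 33.7) / (53.0 - 8.0)
f_primary = 0.428889
f_eutectic = 1 - 0.428889 = 0.5711


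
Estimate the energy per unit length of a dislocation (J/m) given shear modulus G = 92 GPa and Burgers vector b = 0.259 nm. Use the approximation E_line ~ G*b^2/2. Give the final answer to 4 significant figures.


E = G*b^2/2
b = 0.259 nm = 2.59e-10 m
G = 92 GPa = 9.2e+10 Pa
E = 0.5 * 9.2e+10 * (2.59e-10)^2
E = 3.086e-09 J/m


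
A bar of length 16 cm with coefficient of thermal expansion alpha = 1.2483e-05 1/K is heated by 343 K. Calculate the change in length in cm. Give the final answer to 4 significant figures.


dL = L0 * alpha * dT
dL = 16 * 1.2483e-05 * 343
dL = 0.06851 cm


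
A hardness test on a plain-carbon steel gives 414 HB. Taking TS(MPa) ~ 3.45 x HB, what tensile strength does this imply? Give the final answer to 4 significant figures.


TS (MPa) = 3.45 * HB
TS = 3.45 * 414
TS = 1428 MPa


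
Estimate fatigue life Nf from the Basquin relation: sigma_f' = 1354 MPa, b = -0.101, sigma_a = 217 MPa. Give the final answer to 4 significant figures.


sigma_a = sigma_f' * (2*Nf)^b
2*Nf = (sigma_a / sigma_f')^(1/b)
2*Nf = (217 / 1354)^(1/-0.101)
2*Nf = 7.46209e+07
Nf = 3.731e+07 cycles


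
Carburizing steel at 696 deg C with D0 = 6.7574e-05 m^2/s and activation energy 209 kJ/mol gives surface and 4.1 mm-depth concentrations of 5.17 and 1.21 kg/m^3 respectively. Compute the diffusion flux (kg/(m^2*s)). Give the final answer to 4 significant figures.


Step 1: D = D0 * exp(-Qd/(R*T))
T = 696 + 273.15 = 969.15 K
D = 6.7574e-05 * exp(-209e3 / (8.314 * 969.15)) = 3.67131e-16 m^2/s
Step 2: J = D * (C1 - C2) / dx
J = 3.67131e-16 * (5.17 - 1.21) / 4.1e-03
J = 3.546e-13 kg/(m^2*s)


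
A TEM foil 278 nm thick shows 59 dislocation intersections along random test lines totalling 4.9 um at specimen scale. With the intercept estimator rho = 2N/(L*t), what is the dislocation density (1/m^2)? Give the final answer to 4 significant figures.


rho = 2N / (L * t)
L = 4.9 um = 4.9e-06 m, t = 278 nm = 2.78e-07 m
rho = 2 * 59 / (4.9e-06 * 2.78e-07)
rho = 8.662e+13 1/m^2


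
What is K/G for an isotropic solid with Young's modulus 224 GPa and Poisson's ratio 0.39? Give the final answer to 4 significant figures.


G = E / (2*(1+nu))
G = 224 / (2*(1+0.39)) = 80.5755 GPa
K = E / (3*(1-2*nu))
K = 224 / (3*(1-2*0.39)) = 339.394 GPa
K/G = 339.394 / 80.5755 = 4.212


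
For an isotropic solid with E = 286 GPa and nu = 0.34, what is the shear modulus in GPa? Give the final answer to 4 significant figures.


G = E / (2*(1+nu))
G = 286 / (2*(1+0.34))
G = 106.7 GPa


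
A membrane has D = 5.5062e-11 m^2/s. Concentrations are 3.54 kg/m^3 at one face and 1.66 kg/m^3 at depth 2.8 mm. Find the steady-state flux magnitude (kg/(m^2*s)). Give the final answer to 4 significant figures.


J = -D * (dC/dx) = D * (C1 - C2) / dx
J = 5.5062e-11 * (3.54 - 1.66) / 2.8e-03
J = 3.697e-08 kg/(m^2*s)


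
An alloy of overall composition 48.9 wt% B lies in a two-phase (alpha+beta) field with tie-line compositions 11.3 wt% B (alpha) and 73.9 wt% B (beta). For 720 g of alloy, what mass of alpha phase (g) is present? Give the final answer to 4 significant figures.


f_alpha = (C_beta - C0) / (C_beta - C_alpha)
f_alpha = (73.9 - 48.9) / (73.9 - 11.3) = 0.399361
m_alpha = f_alpha * m_total = 0.399361 * 720 = 287.5 g


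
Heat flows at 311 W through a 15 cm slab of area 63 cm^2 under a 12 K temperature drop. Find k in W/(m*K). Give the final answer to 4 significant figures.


k = Q*L / (A*dT)
L = 0.15 m, A = 6.3e-03 m^2
k = 311 * 0.15 / (6.3e-03 * 12)
k = 617.1 W/(m*K)


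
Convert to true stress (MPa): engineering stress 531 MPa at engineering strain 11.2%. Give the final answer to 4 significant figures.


sigma_true = sigma_eng * (1 + epsilon_eng)
sigma_true = 531 * (1 + 0.112)
sigma_true = 590.5 MPa


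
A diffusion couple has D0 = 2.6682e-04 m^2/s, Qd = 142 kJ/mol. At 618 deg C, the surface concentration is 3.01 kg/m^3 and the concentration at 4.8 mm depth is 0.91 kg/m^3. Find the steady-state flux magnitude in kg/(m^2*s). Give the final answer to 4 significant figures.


Step 1: D = D0 * exp(-Qd/(R*T))
T = 618 + 273.15 = 891.15 K
D = 2.6682e-04 * exp(-142e3 / (8.314 * 891.15)) = 1.2665e-12 m^2/s
Step 2: J = D * (C1 - C2) / dx
J = 1.2665e-12 * (3.01 - 0.91) / 4.8e-03
J = 5.541e-10 kg/(m^2*s)


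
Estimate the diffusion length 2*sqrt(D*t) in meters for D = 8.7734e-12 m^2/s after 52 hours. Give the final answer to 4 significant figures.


t = 52 hr = 187200 s
Diffusion length = 2*sqrt(D*t)
= 2*sqrt(8.7734e-12 * 187200)
= 2.563e-03 m


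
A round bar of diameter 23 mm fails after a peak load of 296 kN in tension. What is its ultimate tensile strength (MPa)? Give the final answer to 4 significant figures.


A0 = pi*(d/2)^2 = pi*(23/2)^2 = 415.476 mm^2
UTS = F_max / A0 = 296*1000 / 415.476
UTS = 712.4 MPa


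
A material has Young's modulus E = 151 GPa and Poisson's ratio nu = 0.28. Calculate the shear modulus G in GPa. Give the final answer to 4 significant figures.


G = E / (2*(1+nu))
G = 151 / (2*(1+0.28))
G = 58.98 GPa


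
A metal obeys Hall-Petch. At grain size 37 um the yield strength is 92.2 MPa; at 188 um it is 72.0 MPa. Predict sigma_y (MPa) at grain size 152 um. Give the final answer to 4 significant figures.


sigma_y = sigma0 + k / sqrt(d)
1/sqrt(d1) = 1/sqrt(3.7e-05) = 164.399;  1/sqrt(d2) = 72.9325
k = (sigma1 - sigma2) / (1/sqrt(d1) - 1/sqrt(d2)) = (92.2 - 72.0) / (164.399 - 72.9325) = 0.220846 MPa*m^0.5
sigma0 = sigma1 - k/sqrt(d1) = 92.2 - 0.220846*164.399 = 55.8932 MPa
sigma_y(d3) = 55.8932 + 0.220846 / sqrt(1.52e-04) = 73.81 MPa


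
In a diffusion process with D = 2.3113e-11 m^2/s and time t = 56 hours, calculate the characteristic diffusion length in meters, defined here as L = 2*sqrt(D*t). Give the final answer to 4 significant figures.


t = 56 hr = 201600 s
Diffusion length = 2*sqrt(D*t)
= 2*sqrt(2.3113e-11 * 201600)
= 4.317e-03 m


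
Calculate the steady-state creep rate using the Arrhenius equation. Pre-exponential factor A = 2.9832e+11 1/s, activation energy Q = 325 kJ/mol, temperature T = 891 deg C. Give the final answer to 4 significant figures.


rate = A * exp(-Q / (R*T))
T = 891 + 273.15 = 1164.15 K
rate = 2.9832e+11 * exp(-325e3 / (8.314 * 1164.15))
rate = 7.791e-04 1/s


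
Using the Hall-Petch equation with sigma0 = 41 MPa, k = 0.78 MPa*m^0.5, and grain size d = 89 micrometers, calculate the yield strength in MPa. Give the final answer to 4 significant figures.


sigma_y = sigma0 + k / sqrt(d)
d = 89 um = 8.9e-05 m
sigma_y = 41 + 0.78 / sqrt(8.9e-05)
sigma_y = 123.7 MPa


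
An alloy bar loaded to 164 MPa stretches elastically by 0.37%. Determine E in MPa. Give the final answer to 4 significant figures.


E = sigma / epsilon
epsilon = 0.37% = 3.7e-03
E = 164 / 3.7e-03
E = 44320 MPa


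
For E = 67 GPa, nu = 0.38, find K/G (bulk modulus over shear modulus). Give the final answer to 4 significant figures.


G = E / (2*(1+nu))
G = 67 / (2*(1+0.38)) = 24.2754 GPa
K = E / (3*(1-2*nu))
K = 67 / (3*(1-2*0.38)) = 93.0556 GPa
K/G = 93.0556 / 24.2754 = 3.833


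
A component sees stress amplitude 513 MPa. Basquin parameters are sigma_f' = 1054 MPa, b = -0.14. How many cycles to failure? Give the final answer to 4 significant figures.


sigma_a = sigma_f' * (2*Nf)^b
2*Nf = (sigma_a / sigma_f')^(1/b)
2*Nf = (513 / 1054)^(1/-0.14)
2*Nf = 171.292
Nf = 85.65 cycles


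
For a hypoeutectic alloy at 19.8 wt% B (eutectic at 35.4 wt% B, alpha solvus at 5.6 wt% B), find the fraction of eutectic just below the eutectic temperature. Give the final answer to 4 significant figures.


f_primary = (C_e - C0) / (C_e - C_alpha_max)
f_primary = (35.4 - 19.8) / (35.4 - 5.6)
f_primary = 0.52349
f_eutectic = 1 - 0.52349 = 0.4765


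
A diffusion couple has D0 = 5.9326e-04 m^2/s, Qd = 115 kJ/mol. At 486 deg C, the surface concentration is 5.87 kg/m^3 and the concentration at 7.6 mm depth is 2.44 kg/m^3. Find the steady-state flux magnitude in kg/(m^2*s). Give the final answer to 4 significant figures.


Step 1: D = D0 * exp(-Qd/(R*T))
T = 486 + 273.15 = 759.15 K
D = 5.9326e-04 * exp(-115e3 / (8.314 * 759.15)) = 7.24742e-12 m^2/s
Step 2: J = D * (C1 - C2) / dx
J = 7.24742e-12 * (5.87 - 2.44) / 7.6e-03
J = 3.271e-09 kg/(m^2*s)


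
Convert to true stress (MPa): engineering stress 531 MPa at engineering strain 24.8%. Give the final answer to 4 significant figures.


sigma_true = sigma_eng * (1 + epsilon_eng)
sigma_true = 531 * (1 + 0.248)
sigma_true = 662.7 MPa


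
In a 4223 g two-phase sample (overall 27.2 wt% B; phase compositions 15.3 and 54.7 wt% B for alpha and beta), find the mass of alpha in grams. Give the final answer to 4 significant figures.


f_alpha = (C_beta - C0) / (C_beta - C_alpha)
f_alpha = (54.7 - 27.2) / (54.7 - 15.3) = 0.69797
m_alpha = f_alpha * m_total = 0.69797 * 4223 = 2948 g


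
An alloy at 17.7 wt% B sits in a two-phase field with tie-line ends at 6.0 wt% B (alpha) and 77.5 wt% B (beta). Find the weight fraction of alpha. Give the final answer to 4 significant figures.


f_alpha = (C_beta - C0) / (C_beta - C_alpha)
f_alpha = (77.5 - 17.7) / (77.5 - 6.0)
f_alpha = 0.8364


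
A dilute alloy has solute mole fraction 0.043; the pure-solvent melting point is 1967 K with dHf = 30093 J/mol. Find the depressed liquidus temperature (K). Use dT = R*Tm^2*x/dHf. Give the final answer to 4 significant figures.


dT = R*Tm^2*x / dHf
dT = 8.314 * 1967^2 * 0.043 / 30093
dT = 45.9644 K
T_new = 1967 - 45.9644 = 1921 K


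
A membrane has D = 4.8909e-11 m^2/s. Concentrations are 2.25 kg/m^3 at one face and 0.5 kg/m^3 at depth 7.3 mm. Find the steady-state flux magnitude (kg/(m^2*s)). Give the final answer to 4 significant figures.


J = -D * (dC/dx) = D * (C1 - C2) / dx
J = 4.8909e-11 * (2.25 - 0.5) / 7.3e-03
J = 1.172e-08 kg/(m^2*s)


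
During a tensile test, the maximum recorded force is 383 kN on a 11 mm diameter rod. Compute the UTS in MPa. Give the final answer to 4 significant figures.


A0 = pi*(d/2)^2 = pi*(11/2)^2 = 95.0332 mm^2
UTS = F_max / A0 = 383*1000 / 95.0332
UTS = 4030 MPa


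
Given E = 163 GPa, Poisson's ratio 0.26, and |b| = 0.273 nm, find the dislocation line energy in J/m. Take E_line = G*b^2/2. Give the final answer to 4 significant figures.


Step 1: G = E / (2*(1+nu))
G = 163 / (2*(1+0.26)) = 64.6825 GPa = 6.46825e+10 Pa
Step 2: E_line = G*b^2/2
b = 0.273 nm = 2.73e-10 m
E_line = 0.5 * 6.46825e+10 * (2.73e-10)^2 = 2.41e-09 J/m


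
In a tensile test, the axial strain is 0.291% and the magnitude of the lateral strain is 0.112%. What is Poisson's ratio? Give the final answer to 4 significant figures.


nu = -epsilon_lat / epsilon_axial
Lateral strain is contraction (negative), so using magnitudes:
nu = 0.112 / 0.291
nu = 0.3849


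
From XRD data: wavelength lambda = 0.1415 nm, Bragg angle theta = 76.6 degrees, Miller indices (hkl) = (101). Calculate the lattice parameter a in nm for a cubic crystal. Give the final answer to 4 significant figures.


d = lambda / (2*sin(theta))
d = 0.1415 / (2*sin(76.6 deg))
d = 0.07273 nm
a = d * sqrt(h^2+k^2+l^2) = 0.07273 * sqrt(2)
a = 0.1029 nm
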